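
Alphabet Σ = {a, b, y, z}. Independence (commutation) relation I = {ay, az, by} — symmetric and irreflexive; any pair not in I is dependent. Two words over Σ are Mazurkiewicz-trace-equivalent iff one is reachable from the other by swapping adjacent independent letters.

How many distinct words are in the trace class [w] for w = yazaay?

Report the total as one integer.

0(y) covers ∅
1(a) covers ∅
2(z) covers 0:y
3(a) covers 1:a
4(a) covers 3:a
5(y) covers 2:z
floor of heap: 0:y, 1:a
completions by unplaced set U, small U first (add the entries for U minus each lowest piece of U):
  |U|=1: {4}:1  {5}:1
  |U|=2: {2,5}:1  {3,4}:1  {4,5}:2
  |U|=3: {0,2,5}:1  {1,3,4}:1  {2,4,5}:3  {3,4,5}:3
  |U|=4: {0,2,4,5}:4  {1,3,4,5}:4  {2,3,4,5}:6
  start at 0(y): 10
  start at 1(a): 10
sum over floor = 20

20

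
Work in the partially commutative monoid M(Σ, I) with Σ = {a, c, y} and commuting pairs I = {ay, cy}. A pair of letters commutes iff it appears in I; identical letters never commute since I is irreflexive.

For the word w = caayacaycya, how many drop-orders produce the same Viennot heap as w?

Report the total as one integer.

0(c) covers ∅
1(a) covers 0:c
2(a) covers 1:a
3(y) covers ∅
4(a) covers 2:a
5(c) covers 4:a
6(a) covers 5:c
7(y) covers 3:y
8(c) covers 6:a
9(y) covers 7:y
10(a) covers 8:c
floor of heap: 0:c, 3:y
completions by unplaced set U, small U first (add the entries for U minus each lowest piece of U):
  |U|=1: {9}:1  {10}:1
  |U|=2: {7,9}:1  {8,10}:1  {9,10}:2
  |U|=3: {3,7,9}:1  {6,8,10}:1  {7,9,10}:3  {8,9,10}:3
  |U|=4: {3,7,9,10}:4  {5,6,8,10}:1  {6,8,9,10}:4  {7,8,9,10}:6
  |U|=5: {3,7,8,9,10}:10  {4,5,6,8,10}:1  {5,6,8,9,10}:5  {6,7,8,9,10}:10
  |U|=6: {2,4,5,6,8,10}:1  {3,6,7,8,9,10}:20  {4,5,6,8,9,10}:6  {5,6,7,8,9,10}:15
  |U|=7: {1,2,4,5,6,8,10}:1  {2,4,5,6,8,9,10}:7  {3,5,6,7,8,9,10}:35  {4,5,6,7,8,9,10}:21
  |U|=8: {0,1,2,4,5,6,8,10}:1  {1,2,4,5,6,8,9,10}:8  {2,4,5,6,7,8,9,10}:28  {3,4,5,6,7,8,9,10}:56
  |U|=9: {0,1,2,4,5,6,8,9,10}:9  {1,2,4,5,6,7,8,9,10}:36  {2,3,4,5,6,7,8,9,10}:84
  start at 0(c): 120
  start at 3(y): 45
sum over floor = 165

165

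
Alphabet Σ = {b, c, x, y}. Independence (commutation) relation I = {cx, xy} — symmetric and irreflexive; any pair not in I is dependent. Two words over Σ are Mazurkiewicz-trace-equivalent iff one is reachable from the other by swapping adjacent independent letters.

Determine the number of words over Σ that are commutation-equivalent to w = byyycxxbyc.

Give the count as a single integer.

15

drop 0:b onto floor
drop 1:y onto {0:b}
drop 2:y onto {1:y}
drop 3:y onto {2:y}
drop 4:c onto {3:y}
drop 5:x onto {0:b}
drop 6:x onto {5:x}
drop 7:b onto {4:c, 6:x}
drop 8:y onto {7:b}
drop 9:c onto {8:y}
ground layer = {0:b}
drop-orders for the pieces not yet dropped (sum over which currently-grounded one goes next):
  1 to go: {9} 1
  2 to go: {8,9} 1
  3 to go: {7,8,9} 1
  4 to go: {4,7,8,9} 1  {6,7,8,9} 1
  5 to go: {3,4,7,8,9} 1  {4,6,7,8,9} 2  {5,6,7,8,9} 1
  6 to go: {2,3,4,7,8,9} 1  {3,4,6,7,8,9} 3  {4,5,6,7,8,9} 3
  7 to go: {1,2,3,4,7,8,9} 1  {2,3,4,6,7,8,9} 4  {3,4,5,6,7,8,9} 6
  8 to go: {1,2,3,4,6,7,8,9} 5  {2,3,4,5,6,7,8,9} 10
  if 0:b drops first: 15 orders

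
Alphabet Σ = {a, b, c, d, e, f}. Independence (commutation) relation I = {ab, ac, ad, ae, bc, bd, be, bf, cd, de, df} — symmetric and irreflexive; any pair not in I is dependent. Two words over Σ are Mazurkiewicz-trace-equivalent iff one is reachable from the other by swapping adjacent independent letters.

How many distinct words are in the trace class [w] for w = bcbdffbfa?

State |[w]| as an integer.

504

0(b) covers ∅
1(c) covers ∅
2(b) covers 0:b
3(d) covers ∅
4(f) covers 1:c
5(f) covers 4:f
6(b) covers 2:b
7(f) covers 5:f
8(a) covers 7:f
floor of heap: 0:b, 1:c, 3:d
completions by unplaced set U, small U first (add the entries for U minus each lowest piece of U):
  |U|=1: {3}:1  {6}:1  {8}:1
  |U|=2: {2,6}:1  {3,6}:2  {3,8}:2  {6,8}:2  {7,8}:1
  |U|=3: {0,2,6}:1  {2,3,6}:3  {2,6,8}:3  {3,6,8}:6  {3,7,8}:3  {5,7,8}:1  {6,7,8}:3
  |U|=4: {0,2,3,6}:4  {0,2,6,8}:4  {2,3,6,8}:12  {2,6,7,8}:6  {3,5,7,8}:4  {3,6,7,8}:12  {4,5,7,8}:1  {5,6,7,8}:4
  |U|=5: {0,2,3,6,8}:20  {0,2,6,7,8}:10  {1,4,5,7,8}:1  {2,3,6,7,8}:30  {2,5,6,7,8}:10  {3,4,5,7,8}:5  {3,5,6,7,8}:20  {4,5,6,7,8}:5
  |U|=6: {0,2,3,6,7,8}:60  {0,2,5,6,7,8}:20  {1,3,4,5,7,8}:6  {1,4,5,6,7,8}:6  {2,3,5,6,7,8}:60  {2,4,5,6,7,8}:15  {3,4,5,6,7,8}:30
  |U|=7: {0,2,3,5,6,7,8}:140  {0,2,4,5,6,7,8}:35  {1,2,4,5,6,7,8}:21  {1,3,4,5,6,7,8}:42  {2,3,4,5,6,7,8}:105
  start at 0(b): 168
  start at 1(c): 280
  start at 3(d): 56
sum over floor = 504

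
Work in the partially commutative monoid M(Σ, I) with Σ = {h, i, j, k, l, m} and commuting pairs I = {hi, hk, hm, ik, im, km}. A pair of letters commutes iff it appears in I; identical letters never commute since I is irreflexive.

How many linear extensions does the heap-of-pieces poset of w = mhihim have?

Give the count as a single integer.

90

drop 0:m onto floor
drop 1:h onto floor
drop 2:i onto floor
drop 3:h onto {1:h}
drop 4:i onto {2:i}
drop 5:m onto {0:m}
ground layer = {0:m, 1:h, 2:i}
drop-orders for the pieces not yet dropped (sum over which currently-grounded one goes next):
  1 to go: {3} 1  {4} 1  {5} 1
  2 to go: {0,5} 1  {1,3} 1  {2,4} 1  {3,4} 2  {3,5} 2  {4,5} 2
  3 to go: {0,3,5} 3  {0,4,5} 3  {1,3,4} 3  {1,3,5} 3  {2,3,4} 3  {2,4,5} 3  {3,4,5} 6
  4 to go: {0,1,3,5} 6  {0,2,4,5} 6  {0,3,4,5} 12  {1,2,3,4} 6  {1,3,4,5} 12  {2,3,4,5} 12
  if 0:m drops first: 30 orders
  if 1:h drops first: 30 orders
  if 2:i drops first: 30 orders
heap linearizations: 90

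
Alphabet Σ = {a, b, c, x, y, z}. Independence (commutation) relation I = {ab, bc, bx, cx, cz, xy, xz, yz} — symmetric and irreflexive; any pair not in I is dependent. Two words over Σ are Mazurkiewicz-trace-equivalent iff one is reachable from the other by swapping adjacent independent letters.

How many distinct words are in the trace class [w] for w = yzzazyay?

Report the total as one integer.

6

0(y) covers ∅
1(z) covers ∅
2(z) covers 1:z
3(a) covers 0:y, 2:z
4(z) covers 3:a
5(y) covers 3:a
6(a) covers 4:z, 5:y
7(y) covers 6:a
floor of heap: 0:y, 1:z
completions by unplaced set U, small U first (add the entries for U minus each lowest piece of U):
  |U|=1: {7}:1
  |U|=2: {6,7}:1
  |U|=3: {4,6,7}:1  {5,6,7}:1
  |U|=4: {4,5,6,7}:2
  |U|=5: {3,4,5,6,7}:2
  |U|=6: {0,3,4,5,6,7}:2  {2,3,4,5,6,7}:2
  start at 0(y): 2
  start at 1(z): 4
sum over floor = 6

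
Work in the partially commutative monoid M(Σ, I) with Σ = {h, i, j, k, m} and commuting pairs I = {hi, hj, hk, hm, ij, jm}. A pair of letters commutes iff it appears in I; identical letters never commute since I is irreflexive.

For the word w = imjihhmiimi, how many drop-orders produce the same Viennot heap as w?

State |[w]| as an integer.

0(i) covers ∅
1(m) covers 0:i
2(j) covers ∅
3(i) covers 1:m
4(h) covers ∅
5(h) covers 4:h
6(m) covers 3:i
7(i) covers 6:m
8(i) covers 7:i
9(m) covers 8:i
10(i) covers 9:m
floor of heap: 0:i, 2:j, 4:h
completions by unplaced set U, small U first (add the entries for U minus each lowest piece of U):
  |U|=1: {2}:1  {5}:1  {10}:1
  |U|=2: {2,5}:2  {2,10}:2  {4,5}:1  {5,10}:2  {9,10}:1
  |U|=3: {2,4,5}:3  {2,5,10}:6  {2,9,10}:3  {4,5,10}:3  {5,9,10}:3  {8,9,10}:1
  |U|=4: {2,4,5,10}:12  {2,5,9,10}:12  {2,8,9,10}:4  {4,5,9,10}:6  {5,8,9,10}:4  {7,8,9,10}:1
  |U|=5: {2,4,5,9,10}:30  {2,5,8,9,10}:20  {2,7,8,9,10}:5  {4,5,8,9,10}:10  {5,7,8,9,10}:5  {6,7,8,9,10}:1
  |U|=6: {2,4,5,8,9,10}:60  {2,5,7,8,9,10}:30  {2,6,7,8,9,10}:6  {3,6,7,8,9,10}:1  {4,5,7,8,9,10}:15  {5,6,7,8,9,10}:6
  |U|=7: {1,3,6,7,8,9,10}:1  {2,3,6,7,8,9,10}:7  {2,4,5,7,8,9,10}:105  {2,5,6,7,8,9,10}:42  {3,5,6,7,8,9,10}:7  {4,5,6,7,8,9,10}:21
  |U|=8: {0,1,3,6,7,8,9,10}:1  {1,2,3,6,7,8,9,10}:8  {1,3,5,6,7,8,9,10}:8  {2,3,5,6,7,8,9,10}:56  {2,4,5,6,7,8,9,10}:168  {3,4,5,6,7,8,9,10}:28
  |U|=9: {0,1,2,3,6,7,8,9,10}:9  {0,1,3,5,6,7,8,9,10}:9  {1,2,3,5,6,7,8,9,10}:72  {1,3,4,5,6,7,8,9,10}:36  {2,3,4,5,6,7,8,9,10}:252
  start at 0(i): 360
  start at 2(j): 45
  start at 4(h): 90
sum over floor = 495

495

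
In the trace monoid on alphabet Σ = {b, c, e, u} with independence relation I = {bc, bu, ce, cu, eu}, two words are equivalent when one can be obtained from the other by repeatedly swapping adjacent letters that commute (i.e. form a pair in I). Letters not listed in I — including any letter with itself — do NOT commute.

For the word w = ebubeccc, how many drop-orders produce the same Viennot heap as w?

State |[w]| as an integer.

280

piece 0:e — minimal
piece 1:b rests on {0:e}
piece 2:u — minimal
piece 3:b rests on {1:b}
piece 4:e rests on {3:b}
piece 5:c — minimal
piece 6:c rests on {5:c}
piece 7:c rests on {6:c}
minimal pieces: {0:e, 2:u, 5:c}
ways to finish when only these pieces remain (= sum over removing one remaining piece with nothing left below it):
  1 left: {2}→1  {4}→1  {7}→1
  2 left: {2,4}→2  {2,7}→2  {3,4}→1  {4,7}→2  {6,7}→1
  3 left: {1,3,4}→1  {2,3,4}→3  {2,4,7}→6  {2,6,7}→3  {3,4,7}→3  {4,6,7}→3  {5,6,7}→1
  4 left: {0,1,3,4}→1  {1,2,3,4}→4  {1,3,4,7}→4  {2,3,4,7}→12  {2,4,6,7}→12  {2,5,6,7}→4  {3,4,6,7}→6  {4,5,6,7}→4
  5 left: {0,1,2,3,4}→5  {0,1,3,4,7}→5  {1,2,3,4,7}→20  {1,3,4,6,7}→10  {2,3,4,6,7}→30  {2,4,5,6,7}→20  {3,4,5,6,7}→10
  6 left: {0,1,2,3,4,7}→30  {0,1,3,4,6,7}→15  {1,2,3,4,6,7}→60  {1,3,4,5,6,7}→20  {2,3,4,5,6,7}→60
  placing 0:e first → 140 extensions
  placing 2:u first → 35 extensions
  placing 5:c first → 105 extensions
total linear extensions = 280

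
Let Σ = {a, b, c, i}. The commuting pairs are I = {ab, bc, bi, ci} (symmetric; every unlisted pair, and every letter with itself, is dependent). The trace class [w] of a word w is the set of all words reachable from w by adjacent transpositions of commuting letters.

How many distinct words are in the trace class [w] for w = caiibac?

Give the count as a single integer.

drop 0:c onto floor
drop 1:a onto {0:c}
drop 2:i onto {1:a}
drop 3:i onto {2:i}
drop 4:b onto floor
drop 5:a onto {3:i}
drop 6:c onto {5:a}
ground layer = {0:c, 4:b}
drop-orders for the pieces not yet dropped (sum over which currently-grounded one goes next):
  1 to go: {4} 1  {6} 1
  2 to go: {4,6} 2  {5,6} 1
  3 to go: {3,5,6} 1  {4,5,6} 3
  4 to go: {2,3,5,6} 1  {3,4,5,6} 4
  5 to go: {1,2,3,5,6} 1  {2,3,4,5,6} 5
  if 0:c drops first: 6 orders
  if 4:b drops first: 1 orders
heap linearizations: 7

7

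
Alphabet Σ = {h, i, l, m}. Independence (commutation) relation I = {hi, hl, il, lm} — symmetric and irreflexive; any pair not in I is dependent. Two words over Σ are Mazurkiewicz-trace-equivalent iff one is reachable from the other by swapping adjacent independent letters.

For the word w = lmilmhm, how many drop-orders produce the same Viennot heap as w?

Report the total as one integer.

21

piece 0:l — minimal
piece 1:m — minimal
piece 2:i rests on {1:m}
piece 3:l rests on {0:l}
piece 4:m rests on {2:i}
piece 5:h rests on {4:m}
piece 6:m rests on {5:h}
minimal pieces: {0:l, 1:m}
ways to finish when only these pieces remain (= sum over removing one remaining piece with nothing left below it):
  1 left: {3}→1  {6}→1
  2 left: {0,3}→1  {3,6}→2  {5,6}→1
  3 left: {0,3,6}→3  {3,5,6}→3  {4,5,6}→1
  4 left: {0,3,5,6}→6  {2,4,5,6}→1  {3,4,5,6}→4
  5 left: {0,3,4,5,6}→10  {1,2,4,5,6}→1  {2,3,4,5,6}→5
  placing 0:l first → 6 extensions
  placing 1:m first → 15 extensions
total linear extensions = 21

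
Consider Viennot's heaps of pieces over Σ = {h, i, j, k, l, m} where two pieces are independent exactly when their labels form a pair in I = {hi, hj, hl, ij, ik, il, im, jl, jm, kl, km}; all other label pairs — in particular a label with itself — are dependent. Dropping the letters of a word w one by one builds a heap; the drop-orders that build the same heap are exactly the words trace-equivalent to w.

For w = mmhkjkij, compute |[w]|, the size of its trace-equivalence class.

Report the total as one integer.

#0=m has no predecessor
#1=m depends on [0:m]
#2=h depends on [1:m]
#3=k depends on [2:h]
#4=j depends on [3:k]
#5=k depends on [4:j]
#6=i has no predecessor
#7=j depends on [5:k]
sources: [0:m, 6:i]
N(rest) = Σ N(rest − s) over sources s of rest; N(one piece) = 1:
  size 1 → [6]=1  [7]=1
  size 2 → [5,7]=1  [6,7]=2
  size 3 → [4,5,7]=1  [5,6,7]=3
  size 4 → [3,4,5,7]=1  [4,5,6,7]=4
  size 5 → [2,3,4,5,7]=1  [3,4,5,6,7]=5
  size 6 → [1,2,3,4,5,7]=1  [2,3,4,5,6,7]=6
  first=0(m) contributes 7
  first=6(i) contributes 1
|[w]| = 8

8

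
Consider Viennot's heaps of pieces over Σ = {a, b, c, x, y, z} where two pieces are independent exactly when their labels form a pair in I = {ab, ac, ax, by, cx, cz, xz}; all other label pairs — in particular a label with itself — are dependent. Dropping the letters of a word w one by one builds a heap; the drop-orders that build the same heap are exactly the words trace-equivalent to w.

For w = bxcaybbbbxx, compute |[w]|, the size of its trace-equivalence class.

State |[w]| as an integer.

drop 0:b onto floor
drop 1:x onto {0:b}
drop 2:c onto {0:b}
drop 3:a onto floor
drop 4:y onto {1:x, 2:c, 3:a}
drop 5:b onto {1:x, 2:c}
drop 6:b onto {5:b}
drop 7:b onto {6:b}
drop 8:b onto {7:b}
drop 9:x onto {4:y, 8:b}
drop 10:x onto {9:x}
ground layer = {0:b, 3:a}
drop-orders for the pieces not yet dropped (sum over which currently-grounded one goes next):
  1 to go: {10} 1
  2 to go: {9,10} 1
  3 to go: {4,9,10} 1  {8,9,10} 1
  4 to go: {3,4,9,10} 1  {4,8,9,10} 2  {7,8,9,10} 1
  5 to go: {3,4,8,9,10} 3  {4,7,8,9,10} 3  {6,7,8,9,10} 1
  6 to go: {3,4,7,8,9,10} 6  {4,6,7,8,9,10} 4  {5,6,7,8,9,10} 1
  7 to go: {3,4,6,7,8,9,10} 10  {4,5,6,7,8,9,10} 5
  8 to go: {1,4,5,6,7,8,9,10} 5  {2,4,5,6,7,8,9,10} 5  {3,4,5,6,7,8,9,10} 15
  9 to go: {1,2,4,5,6,7,8,9,10} 10  {1,3,4,5,6,7,8,9,10} 20  {2,3,4,5,6,7,8,9,10} 20
  if 0:b drops first: 50 orders
  if 3:a drops first: 10 orders
heap linearizations: 60

60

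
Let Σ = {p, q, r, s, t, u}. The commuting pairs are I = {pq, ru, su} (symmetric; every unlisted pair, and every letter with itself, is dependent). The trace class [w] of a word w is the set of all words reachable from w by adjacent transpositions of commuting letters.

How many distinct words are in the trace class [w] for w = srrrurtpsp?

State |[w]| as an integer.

6

#0=s has no predecessor
#1=r depends on [0:s]
#2=r depends on [1:r]
#3=r depends on [2:r]
#4=u has no predecessor
#5=r depends on [3:r]
#6=t depends on [4:u, 5:r]
#7=p depends on [6:t]
#8=s depends on [7:p]
#9=p depends on [8:s]
sources: [0:s, 4:u]
N(rest) = Σ N(rest − s) over sources s of rest; N(one piece) = 1:
  size 1 → [9]=1
  size 2 → [8,9]=1
  size 3 → [7,8,9]=1
  size 4 → [6,7,8,9]=1
  size 5 → [4,6,7,8,9]=1  [5,6,7,8,9]=1
  size 6 → [3,5,6,7,8,9]=1  [4,5,6,7,8,9]=2
  size 7 → [2,3,5,6,7,8,9]=1  [3,4,5,6,7,8,9]=3
  size 8 → [1,2,3,5,6,7,8,9]=1  [2,3,4,5,6,7,8,9]=4
  first=0(s) contributes 5
  first=4(u) contributes 1
|[w]| = 6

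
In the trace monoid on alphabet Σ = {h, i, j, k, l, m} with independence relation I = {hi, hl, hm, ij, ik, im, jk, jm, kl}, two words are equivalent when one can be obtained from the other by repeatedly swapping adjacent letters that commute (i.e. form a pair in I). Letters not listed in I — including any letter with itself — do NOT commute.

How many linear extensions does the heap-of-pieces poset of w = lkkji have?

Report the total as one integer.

drop 0:l onto floor
drop 1:k onto floor
drop 2:k onto {1:k}
drop 3:j onto {0:l}
drop 4:i onto {0:l}
ground layer = {0:l, 1:k}
drop-orders for the pieces not yet dropped (sum over which currently-grounded one goes next):
  1 to go: {2} 1  {3} 1  {4} 1
  2 to go: {1,2} 1  {2,3} 2  {2,4} 2  {3,4} 2
  3 to go: {0,3,4} 2  {1,2,3} 3  {1,2,4} 3  {2,3,4} 6
  if 0:l drops first: 12 orders
  if 1:k drops first: 8 orders
heap linearizations: 20

20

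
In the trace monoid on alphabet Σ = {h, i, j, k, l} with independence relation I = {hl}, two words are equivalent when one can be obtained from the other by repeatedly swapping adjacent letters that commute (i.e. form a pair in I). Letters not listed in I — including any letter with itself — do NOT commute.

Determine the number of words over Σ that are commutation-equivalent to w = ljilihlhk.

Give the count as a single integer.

3

0(l) covers ∅
1(j) covers 0:l
2(i) covers 1:j
3(l) covers 2:i
4(i) covers 3:l
5(h) covers 4:i
6(l) covers 4:i
7(h) covers 5:h
8(k) covers 6:l, 7:h
floor of heap: 0:l
completions by unplaced set U, small U first (add the entries for U minus each lowest piece of U):
  |U|=1: {8}:1
  |U|=2: {6,8}:1  {7,8}:1
  |U|=3: {5,7,8}:1  {6,7,8}:2
  |U|=4: {5,6,7,8}:3
  |U|=5: {4,5,6,7,8}:3
  |U|=6: {3,4,5,6,7,8}:3
  |U|=7: {2,3,4,5,6,7,8}:3
  start at 0(l): 3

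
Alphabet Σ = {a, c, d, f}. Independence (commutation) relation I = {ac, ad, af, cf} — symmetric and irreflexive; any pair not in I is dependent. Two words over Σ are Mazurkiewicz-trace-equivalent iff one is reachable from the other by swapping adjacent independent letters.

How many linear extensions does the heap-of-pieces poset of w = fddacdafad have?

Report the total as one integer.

120

piece 0:f — minimal
piece 1:d rests on {0:f}
piece 2:d rests on {1:d}
piece 3:a — minimal
piece 4:c rests on {2:d}
piece 5:d rests on {4:c}
piece 6:a rests on {3:a}
piece 7:f rests on {5:d}
piece 8:a rests on {6:a}
piece 9:d rests on {7:f}
minimal pieces: {0:f, 3:a}
ways to finish when only these pieces remain (= sum over removing one remaining piece with nothing left below it):
  1 left: {8}→1  {9}→1
  2 left: {6,8}→1  {7,9}→1  {8,9}→2
  3 left: {3,6,8}→1  {5,7,9}→1  {6,8,9}→3  {7,8,9}→3
  4 left: {3,6,8,9}→4  {4,5,7,9}→1  {5,7,8,9}→4  {6,7,8,9}→6
  5 left: {2,4,5,7,9}→1  {3,6,7,8,9}→10  {4,5,7,8,9}→5  {5,6,7,8,9}→10
  6 left: {1,2,4,5,7,9}→1  {2,4,5,7,8,9}→6  {3,5,6,7,8,9}→20  {4,5,6,7,8,9}→15
  7 left: {0,1,2,4,5,7,9}→1  {1,2,4,5,7,8,9}→7  {2,4,5,6,7,8,9}→21  {3,4,5,6,7,8,9}→35
  8 left: {0,1,2,4,5,7,8,9}→8  {1,2,4,5,6,7,8,9}→28  {2,3,4,5,6,7,8,9}→56
  placing 0:f first → 84 extensions
  placing 3:a first → 36 extensions
total linear extensions = 120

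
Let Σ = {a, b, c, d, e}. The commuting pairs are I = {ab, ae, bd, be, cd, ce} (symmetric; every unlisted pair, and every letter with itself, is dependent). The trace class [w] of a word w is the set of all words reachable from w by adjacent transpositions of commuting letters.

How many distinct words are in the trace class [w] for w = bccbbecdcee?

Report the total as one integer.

330

drop 0:b onto floor
drop 1:c onto {0:b}
drop 2:c onto {1:c}
drop 3:b onto {2:c}
drop 4:b onto {3:b}
drop 5:e onto floor
drop 6:c onto {4:b}
drop 7:d onto {5:e}
drop 8:c onto {6:c}
drop 9:e onto {7:d}
drop 10:e onto {9:e}
ground layer = {0:b, 5:e}
drop-orders for the pieces not yet dropped (sum over which currently-grounded one goes next):
  1 to go: {8} 1  {10} 1
  2 to go: {6,8} 1  {8,10} 2  {9,10} 1
  3 to go: {4,6,8} 1  {6,8,10} 3  {7,9,10} 1  {8,9,10} 3
  4 to go: {3,4,6,8} 1  {4,6,8,10} 4  {5,7,9,10} 1  {6,8,9,10} 6  {7,8,9,10} 4
  5 to go: {2,3,4,6,8} 1  {3,4,6,8,10} 5  {4,6,8,9,10} 10  {5,7,8,9,10} 5  {6,7,8,9,10} 10
  6 to go: {1,2,3,4,6,8} 1  {2,3,4,6,8,10} 6  {3,4,6,8,9,10} 15  {4,6,7,8,9,10} 20  {5,6,7,8,9,10} 15
  7 to go: {0,1,2,3,4,6,8} 1  {1,2,3,4,6,8,10} 7  {2,3,4,6,8,9,10} 21  {3,4,6,7,8,9,10} 35  {4,5,6,7,8,9,10} 35
  8 to go: {0,1,2,3,4,6,8,10} 8  {1,2,3,4,6,8,9,10} 28  {2,3,4,6,7,8,9,10} 56  {3,4,5,6,7,8,9,10} 70
  9 to go: {0,1,2,3,4,6,8,9,10} 36  {1,2,3,4,6,7,8,9,10} 84  {2,3,4,5,6,7,8,9,10} 126
  if 0:b drops first: 210 orders
  if 5:e drops first: 120 orders
heap linearizations: 330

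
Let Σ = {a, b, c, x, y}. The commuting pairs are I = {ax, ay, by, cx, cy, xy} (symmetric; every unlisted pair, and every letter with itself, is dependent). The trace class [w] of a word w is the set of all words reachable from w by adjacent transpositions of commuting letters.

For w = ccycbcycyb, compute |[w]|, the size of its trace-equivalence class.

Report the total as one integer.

120

piece 0:c — minimal
piece 1:c rests on {0:c}
piece 2:y — minimal
piece 3:c rests on {1:c}
piece 4:b rests on {3:c}
piece 5:c rests on {4:b}
piece 6:y rests on {2:y}
piece 7:c rests on {5:c}
piece 8:y rests on {6:y}
piece 9:b rests on {7:c}
minimal pieces: {0:c, 2:y}
ways to finish when only these pieces remain (= sum over removing one remaining piece with nothing left below it):
  1 left: {8}→1  {9}→1
  2 left: {6,8}→1  {7,9}→1  {8,9}→2
  3 left: {2,6,8}→1  {5,7,9}→1  {6,8,9}→3  {7,8,9}→3
  4 left: {2,6,8,9}→4  {4,5,7,9}→1  {5,7,8,9}→4  {6,7,8,9}→6
  5 left: {2,6,7,8,9}→10  {3,4,5,7,9}→1  {4,5,7,8,9}→5  {5,6,7,8,9}→10
  6 left: {1,3,4,5,7,9}→1  {2,5,6,7,8,9}→20  {3,4,5,7,8,9}→6  {4,5,6,7,8,9}→15
  7 left: {0,1,3,4,5,7,9}→1  {1,3,4,5,7,8,9}→7  {2,4,5,6,7,8,9}→35  {3,4,5,6,7,8,9}→21
  8 left: {0,1,3,4,5,7,8,9}→8  {1,3,4,5,6,7,8,9}→28  {2,3,4,5,6,7,8,9}→56
  placing 0:c first → 84 extensions
  placing 2:y first → 36 extensions
total linear extensions = 120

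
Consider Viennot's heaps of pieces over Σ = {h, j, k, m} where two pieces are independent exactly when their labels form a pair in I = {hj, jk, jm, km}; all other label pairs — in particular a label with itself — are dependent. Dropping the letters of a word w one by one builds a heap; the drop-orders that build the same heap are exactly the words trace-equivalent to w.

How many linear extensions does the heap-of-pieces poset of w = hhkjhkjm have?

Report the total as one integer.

56

drop 0:h onto floor
drop 1:h onto {0:h}
drop 2:k onto {1:h}
drop 3:j onto floor
drop 4:h onto {2:k}
drop 5:k onto {4:h}
drop 6:j onto {3:j}
drop 7:m onto {4:h}
ground layer = {0:h, 3:j}
drop-orders for the pieces not yet dropped (sum over which currently-grounded one goes next):
  1 to go: {5} 1  {6} 1  {7} 1
  2 to go: {3,6} 1  {5,6} 2  {5,7} 2  {6,7} 2
  3 to go: {3,5,6} 3  {3,6,7} 3  {4,5,7} 2  {5,6,7} 6
  4 to go: {2,4,5,7} 2  {3,5,6,7} 12  {4,5,6,7} 8
  5 to go: {1,2,4,5,7} 2  {2,4,5,6,7} 10  {3,4,5,6,7} 20
  6 to go: {0,1,2,4,5,7} 2  {1,2,4,5,6,7} 12  {2,3,4,5,6,7} 30
  if 0:h drops first: 42 orders
  if 3:j drops first: 14 orders
heap linearizations: 56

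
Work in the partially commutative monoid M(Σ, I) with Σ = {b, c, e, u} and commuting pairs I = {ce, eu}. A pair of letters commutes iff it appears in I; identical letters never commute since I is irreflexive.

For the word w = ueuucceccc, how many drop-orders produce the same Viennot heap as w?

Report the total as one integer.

45

#0=u has no predecessor
#1=e has no predecessor
#2=u depends on [0:u]
#3=u depends on [2:u]
#4=c depends on [3:u]
#5=c depends on [4:c]
#6=e depends on [1:e]
#7=c depends on [5:c]
#8=c depends on [7:c]
#9=c depends on [8:c]
sources: [0:u, 1:e]
N(rest) = Σ N(rest − s) over sources s of rest; N(one piece) = 1:
  size 1 → [6]=1  [9]=1
  size 2 → [1,6]=1  [6,9]=2  [8,9]=1
  size 3 → [1,6,9]=3  [6,8,9]=3  [7,8,9]=1
  size 4 → [1,6,8,9]=6  [5,7,8,9]=1  [6,7,8,9]=4
  size 5 → [1,6,7,8,9]=10  [4,5,7,8,9]=1  [5,6,7,8,9]=5
  size 6 → [1,5,6,7,8,9]=15  [3,4,5,7,8,9]=1  [4,5,6,7,8,9]=6
  size 7 → [1,4,5,6,7,8,9]=21  [2,3,4,5,7,8,9]=1  [3,4,5,6,7,8,9]=7
  size 8 → [0,2,3,4,5,7,8,9]=1  [1,3,4,5,6,7,8,9]=28  [2,3,4,5,6,7,8,9]=8
  first=0(u) contributes 36
  first=1(e) contributes 9
|[w]| = 45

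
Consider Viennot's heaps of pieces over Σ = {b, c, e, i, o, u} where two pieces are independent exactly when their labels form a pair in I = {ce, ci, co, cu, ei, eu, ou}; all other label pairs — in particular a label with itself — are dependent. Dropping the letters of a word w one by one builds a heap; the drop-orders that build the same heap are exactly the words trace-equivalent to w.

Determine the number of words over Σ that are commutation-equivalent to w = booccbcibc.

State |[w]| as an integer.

12

#0=b has no predecessor
#1=o depends on [0:b]
#2=o depends on [1:o]
#3=c depends on [0:b]
#4=c depends on [3:c]
#5=b depends on [2:o, 4:c]
#6=c depends on [5:b]
#7=i depends on [5:b]
#8=b depends on [6:c, 7:i]
#9=c depends on [8:b]
sources: [0:b]
N(rest) = Σ N(rest − s) over sources s of rest; N(one piece) = 1:
  size 1 → [9]=1
  size 2 → [8,9]=1
  size 3 → [6,8,9]=1  [7,8,9]=1
  size 4 → [6,7,8,9]=2
  size 5 → [5,6,7,8,9]=2
  size 6 → [2,5,6,7,8,9]=2  [4,5,6,7,8,9]=2
  size 7 → [1,2,5,6,7,8,9]=2  [2,4,5,6,7,8,9]=4  [3,4,5,6,7,8,9]=2
  size 8 → [1,2,4,5,6,7,8,9]=6  [2,3,4,5,6,7,8,9]=6
  first=0(b) contributes 12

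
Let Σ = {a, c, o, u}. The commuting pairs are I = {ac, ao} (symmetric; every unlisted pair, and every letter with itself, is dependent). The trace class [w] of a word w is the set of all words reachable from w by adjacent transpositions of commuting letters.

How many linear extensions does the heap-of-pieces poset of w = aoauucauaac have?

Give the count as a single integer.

18

#0=a has no predecessor
#1=o has no predecessor
#2=a depends on [0:a]
#3=u depends on [1:o, 2:a]
#4=u depends on [3:u]
#5=c depends on [4:u]
#6=a depends on [4:u]
#7=u depends on [5:c, 6:a]
#8=a depends on [7:u]
#9=a depends on [8:a]
#10=c depends on [7:u]
sources: [0:a, 1:o]
N(rest) = Σ N(rest − s) over sources s of rest; N(one piece) = 1:
  size 1 → [9]=1  [10]=1
  size 2 → [8,9]=1  [9,10]=2
  size 3 → [8,9,10]=3
  size 4 → [7,8,9,10]=3
  size 5 → [5,7,8,9,10]=3  [6,7,8,9,10]=3
  size 6 → [5,6,7,8,9,10]=6
  size 7 → [4,5,6,7,8,9,10]=6
  size 8 → [3,4,5,6,7,8,9,10]=6
  size 9 → [1,3,4,5,6,7,8,9,10]=6  [2,3,4,5,6,7,8,9,10]=6
  first=0(a) contributes 12
  first=1(o) contributes 6
|[w]| = 18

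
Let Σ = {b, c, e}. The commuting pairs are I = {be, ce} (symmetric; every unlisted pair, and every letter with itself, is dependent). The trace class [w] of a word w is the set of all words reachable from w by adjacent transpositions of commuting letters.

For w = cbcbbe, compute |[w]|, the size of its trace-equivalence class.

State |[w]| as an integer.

0(c) covers ∅
1(b) covers 0:c
2(c) covers 1:b
3(b) covers 2:c
4(b) covers 3:b
5(e) covers ∅
floor of heap: 0:c, 5:e
completions by unplaced set U, small U first (add the entries for U minus each lowest piece of U):
  |U|=1: {4}:1  {5}:1
  |U|=2: {3,4}:1  {4,5}:2
  |U|=3: {2,3,4}:1  {3,4,5}:3
  |U|=4: {1,2,3,4}:1  {2,3,4,5}:4
  start at 0(c): 5
  start at 5(e): 1
sum over floor = 6

6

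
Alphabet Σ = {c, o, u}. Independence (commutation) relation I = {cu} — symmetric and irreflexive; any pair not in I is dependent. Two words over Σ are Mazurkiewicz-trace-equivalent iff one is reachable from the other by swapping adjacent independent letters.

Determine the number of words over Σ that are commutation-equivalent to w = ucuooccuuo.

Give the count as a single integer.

drop 0:u onto floor
drop 1:c onto floor
drop 2:u onto {0:u}
drop 3:o onto {1:c, 2:u}
drop 4:o onto {3:o}
drop 5:c onto {4:o}
drop 6:c onto {5:c}
drop 7:u onto {4:o}
drop 8:u onto {7:u}
drop 9:o onto {6:c, 8:u}
ground layer = {0:u, 1:c}
drop-orders for the pieces not yet dropped (sum over which currently-grounded one goes next):
  1 to go: {9} 1
  2 to go: {6,9} 1  {8,9} 1
  3 to go: {5,6,9} 1  {6,8,9} 2  {7,8,9} 1
  4 to go: {5,6,8,9} 3  {6,7,8,9} 3
  5 to go: {5,6,7,8,9} 6
  6 to go: {4,5,6,7,8,9} 6
  7 to go: {3,4,5,6,7,8,9} 6
  8 to go: {1,3,4,5,6,7,8,9} 6  {2,3,4,5,6,7,8,9} 6
  if 0:u drops first: 12 orders
  if 1:c drops first: 6 orders
heap linearizations: 18

18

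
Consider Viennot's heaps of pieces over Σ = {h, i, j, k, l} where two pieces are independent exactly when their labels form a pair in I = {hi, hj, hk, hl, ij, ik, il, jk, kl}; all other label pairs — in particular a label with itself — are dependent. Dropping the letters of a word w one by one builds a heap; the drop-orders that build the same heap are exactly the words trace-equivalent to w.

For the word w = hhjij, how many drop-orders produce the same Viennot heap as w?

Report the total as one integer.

0(h) covers ∅
1(h) covers 0:h
2(j) covers ∅
3(i) covers ∅
4(j) covers 2:j
floor of heap: 0:h, 2:j, 3:i
completions by unplaced set U, small U first (add the entries for U minus each lowest piece of U):
  |U|=1: {1}:1  {3}:1  {4}:1
  |U|=2: {0,1}:1  {1,3}:2  {1,4}:2  {2,4}:1  {3,4}:2
  |U|=3: {0,1,3}:3  {0,1,4}:3  {1,2,4}:3  {1,3,4}:6  {2,3,4}:3
  start at 0(h): 12
  start at 2(j): 12
  start at 3(i): 6
sum over floor = 30

30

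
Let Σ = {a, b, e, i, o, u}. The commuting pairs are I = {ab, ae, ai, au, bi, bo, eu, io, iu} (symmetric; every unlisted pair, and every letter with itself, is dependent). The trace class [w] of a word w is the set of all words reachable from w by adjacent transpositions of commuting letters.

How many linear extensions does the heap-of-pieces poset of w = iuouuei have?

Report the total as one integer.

22

piece 0:i — minimal
piece 1:u — minimal
piece 2:o rests on {1:u}
piece 3:u rests on {2:o}
piece 4:u rests on {3:u}
piece 5:e rests on {0:i, 2:o}
piece 6:i rests on {5:e}
minimal pieces: {0:i, 1:u}
ways to finish when only these pieces remain (= sum over removing one remaining piece with nothing left below it):
  1 left: {4}→1  {6}→1
  2 left: {3,4}→1  {4,6}→2  {5,6}→1
  3 left: {0,5,6}→1  {3,4,6}→3  {4,5,6}→3
  4 left: {0,4,5,6}→4  {3,4,5,6}→6
  5 left: {0,3,4,5,6}→10  {2,3,4,5,6}→6
  placing 0:i first → 6 extensions
  placing 1:u first → 16 extensions
total linear extensions = 22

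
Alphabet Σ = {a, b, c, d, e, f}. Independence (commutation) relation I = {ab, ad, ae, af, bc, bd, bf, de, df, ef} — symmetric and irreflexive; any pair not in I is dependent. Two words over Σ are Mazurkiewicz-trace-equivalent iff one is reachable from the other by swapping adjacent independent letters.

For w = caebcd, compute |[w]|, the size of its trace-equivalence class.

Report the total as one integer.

0(c) covers ∅
1(a) covers 0:c
2(e) covers 0:c
3(b) covers 2:e
4(c) covers 1:a, 2:e
5(d) covers 4:c
floor of heap: 0:c
completions by unplaced set U, small U first (add the entries for U minus each lowest piece of U):
  |U|=1: {3}:1  {5}:1
  |U|=2: {3,5}:2  {4,5}:1
  |U|=3: {1,4,5}:1  {3,4,5}:3
  |U|=4: {1,3,4,5}:4  {2,3,4,5}:3
  start at 0(c): 7

7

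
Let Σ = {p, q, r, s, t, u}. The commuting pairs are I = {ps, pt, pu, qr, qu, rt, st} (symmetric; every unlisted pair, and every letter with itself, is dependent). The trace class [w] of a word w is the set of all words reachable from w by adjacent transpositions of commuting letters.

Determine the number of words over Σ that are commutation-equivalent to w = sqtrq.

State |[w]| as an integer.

4

drop 0:s onto floor
drop 1:q onto {0:s}
drop 2:t onto {1:q}
drop 3:r onto {0:s}
drop 4:q onto {2:t}
ground layer = {0:s}
drop-orders for the pieces not yet dropped (sum over which currently-grounded one goes next):
  1 to go: {3} 1  {4} 1
  2 to go: {2,4} 1  {3,4} 2
  3 to go: {1,2,4} 1  {2,3,4} 3
  if 0:s drops first: 4 orders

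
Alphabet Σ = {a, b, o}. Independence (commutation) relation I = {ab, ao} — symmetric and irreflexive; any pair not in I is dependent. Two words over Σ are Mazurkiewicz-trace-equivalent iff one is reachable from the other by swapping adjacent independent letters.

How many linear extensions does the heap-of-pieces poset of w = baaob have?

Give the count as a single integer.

10

drop 0:b onto floor
drop 1:a onto floor
drop 2:a onto {1:a}
drop 3:o onto {0:b}
drop 4:b onto {3:o}
ground layer = {0:b, 1:a}
drop-orders for the pieces not yet dropped (sum over which currently-grounded one goes next):
  1 to go: {2} 1  {4} 1
  2 to go: {1,2} 1  {2,4} 2  {3,4} 1
  3 to go: {0,3,4} 1  {1,2,4} 3  {2,3,4} 3
  if 0:b drops first: 6 orders
  if 1:a drops first: 4 orders
heap linearizations: 10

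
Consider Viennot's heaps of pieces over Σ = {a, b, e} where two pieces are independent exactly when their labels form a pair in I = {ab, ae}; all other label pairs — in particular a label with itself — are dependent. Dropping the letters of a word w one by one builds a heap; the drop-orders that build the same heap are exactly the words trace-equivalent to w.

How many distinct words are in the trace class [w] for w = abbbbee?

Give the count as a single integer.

7

0(a) covers ∅
1(b) covers ∅
2(b) covers 1:b
3(b) covers 2:b
4(b) covers 3:b
5(e) covers 4:b
6(e) covers 5:e
floor of heap: 0:a, 1:b
completions by unplaced set U, small U first (add the entries for U minus each lowest piece of U):
  |U|=1: {0}:1  {6}:1
  |U|=2: {0,6}:2  {5,6}:1
  |U|=3: {0,5,6}:3  {4,5,6}:1
  |U|=4: {0,4,5,6}:4  {3,4,5,6}:1
  |U|=5: {0,3,4,5,6}:5  {2,3,4,5,6}:1
  start at 0(a): 1
  start at 1(b): 6
sum over floor = 7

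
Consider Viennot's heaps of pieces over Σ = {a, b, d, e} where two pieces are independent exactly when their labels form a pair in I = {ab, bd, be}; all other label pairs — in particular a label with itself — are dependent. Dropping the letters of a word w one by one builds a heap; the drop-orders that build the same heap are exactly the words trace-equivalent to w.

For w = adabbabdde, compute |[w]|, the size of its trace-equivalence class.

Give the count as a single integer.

120

0(a) covers ∅
1(d) covers 0:a
2(a) covers 1:d
3(b) covers ∅
4(b) covers 3:b
5(a) covers 2:a
6(b) covers 4:b
7(d) covers 5:a
8(d) covers 7:d
9(e) covers 8:d
floor of heap: 0:a, 3:b
completions by unplaced set U, small U first (add the entries for U minus each lowest piece of U):
  |U|=1: {6}:1  {9}:1
  |U|=2: {4,6}:1  {6,9}:2  {8,9}:1
  |U|=3: {3,4,6}:1  {4,6,9}:3  {6,8,9}:3  {7,8,9}:1
  |U|=4: {3,4,6,9}:4  {4,6,8,9}:6  {5,7,8,9}:1  {6,7,8,9}:4
  |U|=5: {2,5,7,8,9}:1  {3,4,6,8,9}:10  {4,6,7,8,9}:10  {5,6,7,8,9}:5
  |U|=6: {1,2,5,7,8,9}:1  {2,5,6,7,8,9}:6  {3,4,6,7,8,9}:20  {4,5,6,7,8,9}:15
  |U|=7: {0,1,2,5,7,8,9}:1  {1,2,5,6,7,8,9}:7  {2,4,5,6,7,8,9}:21  {3,4,5,6,7,8,9}:35
  |U|=8: {0,1,2,5,6,7,8,9}:8  {1,2,4,5,6,7,8,9}:28  {2,3,4,5,6,7,8,9}:56
  start at 0(a): 84
  start at 3(b): 36
sum over floor = 120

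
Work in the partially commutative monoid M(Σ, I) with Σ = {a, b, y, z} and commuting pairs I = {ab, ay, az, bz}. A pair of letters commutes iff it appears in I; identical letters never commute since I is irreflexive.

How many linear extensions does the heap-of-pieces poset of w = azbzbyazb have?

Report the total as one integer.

432

#0=a has no predecessor
#1=z has no predecessor
#2=b has no predecessor
#3=z depends on [1:z]
#4=b depends on [2:b]
#5=y depends on [3:z, 4:b]
#6=a depends on [0:a]
#7=z depends on [5:y]
#8=b depends on [5:y]
sources: [0:a, 1:z, 2:b]
N(rest) = Σ N(rest − s) over sources s of rest; N(one piece) = 1:
  size 1 → [6]=1  [7]=1  [8]=1
  size 2 → [0,6]=1  [6,7]=2  [6,8]=2  [7,8]=2
  size 3 → [0,6,7]=3  [0,6,8]=3  [5,7,8]=2  [6,7,8]=6
  size 4 → [0,6,7,8]=12  [3,5,7,8]=2  [4,5,7,8]=2  [5,6,7,8]=8
  size 5 → [0,5,6,7,8]=20  [1,3,5,7,8]=2  [2,4,5,7,8]=2  [3,4,5,7,8]=4  [3,5,6,7,8]=10  [4,5,6,7,8]=10
  size 6 → [0,3,5,6,7,8]=30  [0,4,5,6,7,8]=30  [1,3,4,5,7,8]=6  [1,3,5,6,7,8]=12  [2,3,4,5,7,8]=6  [2,4,5,6,7,8]=12  [3,4,5,6,7,8]=24
  size 7 → [0,1,3,5,6,7,8]=42  [0,2,4,5,6,7,8]=42  [0,3,4,5,6,7,8]=84  [1,2,3,4,5,7,8]=12  [1,3,4,5,6,7,8]=42  [2,3,4,5,6,7,8]=42
  first=0(a) contributes 96
  first=1(z) contributes 168
  first=2(b) contributes 168
|[w]| = 432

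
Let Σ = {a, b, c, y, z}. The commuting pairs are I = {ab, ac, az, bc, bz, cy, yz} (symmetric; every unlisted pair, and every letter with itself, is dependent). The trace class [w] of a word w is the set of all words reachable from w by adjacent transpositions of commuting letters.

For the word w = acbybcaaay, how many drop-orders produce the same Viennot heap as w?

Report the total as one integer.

360

#0=a has no predecessor
#1=c has no predecessor
#2=b has no predecessor
#3=y depends on [0:a, 2:b]
#4=b depends on [3:y]
#5=c depends on [1:c]
#6=a depends on [3:y]
#7=a depends on [6:a]
#8=a depends on [7:a]
#9=y depends on [4:b, 8:a]
sources: [0:a, 1:c, 2:b]
N(rest) = Σ N(rest − s) over sources s of rest; N(one piece) = 1:
  size 1 → [5]=1  [9]=1
  size 2 → [1,5]=1  [4,9]=1  [5,9]=2  [8,9]=1
  size 3 → [1,5,9]=3  [4,5,9]=3  [4,8,9]=2  [5,8,9]=3  [7,8,9]=1
  size 4 → [1,4,5,9]=6  [1,5,8,9]=6  [4,5,8,9]=8  [4,7,8,9]=3  [5,7,8,9]=4  [6,7,8,9]=1
  size 5 → [1,4,5,8,9]=20  [1,5,7,8,9]=10  [4,5,7,8,9]=15  [4,6,7,8,9]=4  [5,6,7,8,9]=5
  size 6 → [1,4,5,7,8,9]=45  [1,5,6,7,8,9]=15  [3,4,6,7,8,9]=4  [4,5,6,7,8,9]=24
  size 7 → [0,3,4,6,7,8,9]=4  [1,4,5,6,7,8,9]=84  [2,3,4,6,7,8,9]=4  [3,4,5,6,7,8,9]=28
  size 8 → [0,2,3,4,6,7,8,9]=8  [0,3,4,5,6,7,8,9]=32  [1,3,4,5,6,7,8,9]=112  [2,3,4,5,6,7,8,9]=32
  first=0(a) contributes 144
  first=1(c) contributes 72
  first=2(b) contributes 144
|[w]| = 360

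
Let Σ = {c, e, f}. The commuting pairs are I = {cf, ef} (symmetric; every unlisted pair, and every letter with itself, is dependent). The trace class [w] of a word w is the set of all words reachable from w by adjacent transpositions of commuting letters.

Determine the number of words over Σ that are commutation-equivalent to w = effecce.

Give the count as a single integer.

21

piece 0:e — minimal
piece 1:f — minimal
piece 2:f rests on {1:f}
piece 3:e rests on {0:e}
piece 4:c rests on {3:e}
piece 5:c rests on {4:c}
piece 6:e rests on {5:c}
minimal pieces: {0:e, 1:f}
ways to finish when only these pieces remain (= sum over removing one remaining piece with nothing left below it):
  1 left: {2}→1  {6}→1
  2 left: {1,2}→1  {2,6}→2  {5,6}→1
  3 left: {1,2,6}→3  {2,5,6}→3  {4,5,6}→1
  4 left: {1,2,5,6}→6  {2,4,5,6}→4  {3,4,5,6}→1
  5 left: {0,3,4,5,6}→1  {1,2,4,5,6}→10  {2,3,4,5,6}→5
  placing 0:e first → 15 extensions
  placing 1:f first → 6 extensions
total linear extensions = 21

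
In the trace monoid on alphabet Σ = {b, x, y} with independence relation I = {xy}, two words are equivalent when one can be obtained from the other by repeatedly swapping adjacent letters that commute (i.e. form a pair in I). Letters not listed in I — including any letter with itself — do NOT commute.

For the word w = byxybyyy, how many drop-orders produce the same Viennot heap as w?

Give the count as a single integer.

#0=b has no predecessor
#1=y depends on [0:b]
#2=x depends on [0:b]
#3=y depends on [1:y]
#4=b depends on [2:x, 3:y]
#5=y depends on [4:b]
#6=y depends on [5:y]
#7=y depends on [6:y]
sources: [0:b]
N(rest) = Σ N(rest − s) over sources s of rest; N(one piece) = 1:
  size 1 → [7]=1
  size 2 → [6,7]=1
  size 3 → [5,6,7]=1
  size 4 → [4,5,6,7]=1
  size 5 → [2,4,5,6,7]=1  [3,4,5,6,7]=1
  size 6 → [1,3,4,5,6,7]=1  [2,3,4,5,6,7]=2
  first=0(b) contributes 3

3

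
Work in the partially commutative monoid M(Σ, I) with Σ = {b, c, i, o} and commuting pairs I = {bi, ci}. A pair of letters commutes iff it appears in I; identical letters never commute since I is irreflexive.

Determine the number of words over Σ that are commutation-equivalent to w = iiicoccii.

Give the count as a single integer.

piece 0:i — minimal
piece 1:i rests on {0:i}
piece 2:i rests on {1:i}
piece 3:c — minimal
piece 4:o rests on {2:i, 3:c}
piece 5:c rests on {4:o}
piece 6:c rests on {5:c}
piece 7:i rests on {4:o}
piece 8:i rests on {7:i}
minimal pieces: {0:i, 3:c}
ways to finish when only these pieces remain (= sum over removing one remaining piece with nothing left below it):
  1 left: {6}→1  {8}→1
  2 left: {5,6}→1  {6,8}→2  {7,8}→1
  3 left: {5,6,8}→3  {6,7,8}→3
  4 left: {5,6,7,8}→6
  5 left: {4,5,6,7,8}→6
  6 left: {2,4,5,6,7,8}→6  {3,4,5,6,7,8}→6
  7 left: {1,2,4,5,6,7,8}→6  {2,3,4,5,6,7,8}→12
  placing 0:i first → 18 extensions
  placing 3:c first → 6 extensions
total linear extensions = 24

24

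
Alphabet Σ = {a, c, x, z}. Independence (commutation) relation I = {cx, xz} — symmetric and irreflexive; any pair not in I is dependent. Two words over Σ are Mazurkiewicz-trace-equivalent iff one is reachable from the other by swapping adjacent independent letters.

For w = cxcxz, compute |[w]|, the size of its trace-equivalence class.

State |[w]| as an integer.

0(c) covers ∅
1(x) covers ∅
2(c) covers 0:c
3(x) covers 1:x
4(z) covers 2:c
floor of heap: 0:c, 1:x
completions by unplaced set U, small U first (add the entries for U minus each lowest piece of U):
  |U|=1: {3}:1  {4}:1
  |U|=2: {1,3}:1  {2,4}:1  {3,4}:2
  |U|=3: {0,2,4}:1  {1,3,4}:3  {2,3,4}:3
  start at 0(c): 6
  start at 1(x): 4
sum over floor = 10

10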